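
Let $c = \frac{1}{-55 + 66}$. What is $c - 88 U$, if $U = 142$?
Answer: $- \frac{137455}{11} \approx -12496.0$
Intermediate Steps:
$c = \frac{1}{11} \approx 0.090909$
$c - 88 U = \frac{1}{11} - 12496 = - \frac{137455}{11}$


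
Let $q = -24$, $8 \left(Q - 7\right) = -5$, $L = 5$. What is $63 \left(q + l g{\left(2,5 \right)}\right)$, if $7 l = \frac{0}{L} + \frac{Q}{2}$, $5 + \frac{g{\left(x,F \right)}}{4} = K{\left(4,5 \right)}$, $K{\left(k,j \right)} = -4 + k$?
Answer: $- \frac{8343}{4} \approx -2085.8$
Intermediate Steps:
$Q = \frac{51}{8}$ ($Q = 7 + \frac{1}{8} \left(-5\right) = 7 - \frac{5}{8} = \frac{51}{8} \approx 6.375$)
$g{\left(x,F \right)} = -20$ ($g{\left(x,F \right)} = -20 + 4 \left(-4 + 4\right) = -20 + 4 \cdot 0 = -20 + 0 = -20$)
$l = \frac{51}{112}$ ($l = \frac{\frac{0}{5} + \frac{51}{8 \cdot 2}}{7} = \frac{0 \cdot \frac{1}{5} + \frac{51}{8} \cdot \frac{1}{2}}{7} = \frac{0 + \frac{51}{16}}{7} = \frac{1}{7} \cdot \frac{51}{16} = \frac{51}{112} \approx 0.45536$)
$63 \left(q + l g{\left(2,5 \right)}\right) = 63 \left(-24 + \frac{51}{112} \left(-20\right)\right) = 63 \left(-24 - \frac{255}{28}\right) = 63 \left(- \frac{927}{28}\right) = - \frac{8343}{4}$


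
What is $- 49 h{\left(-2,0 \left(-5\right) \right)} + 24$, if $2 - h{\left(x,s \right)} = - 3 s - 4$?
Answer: $-270$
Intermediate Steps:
$h{\left(x,s \right)} = 6 + 3 s$ ($h{\left(x,s \right)} = 2 - \left(- 3 s - 4\right) = 2 - \left(-4 - 3 s\right) = 2 + \left(4 + 3 s\right) = 6 + 3 s$)
$- 49 h{\left(-2,0 \left(-5\right) \right)} + 24 = - 49 \left(6 + 3 \cdot 0 \left(-5\right)\right) + 24 = - 49 \left(6 + 3 \cdot 0\right) + 24 = - 49 \left(6 + 0\right) + 24 = \left(-49\right) 6 + 24 = -294 + 24 = -270$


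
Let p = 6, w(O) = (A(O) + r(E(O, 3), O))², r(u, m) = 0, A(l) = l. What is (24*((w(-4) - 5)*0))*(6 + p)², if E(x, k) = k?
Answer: 0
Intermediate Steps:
w(O) = O² (w(O) = (O + 0)² = O²)
(24*((w(-4) - 5)*0))*(6 + p)² = (24*(((-4)² - 5)*0))*(6 + 6)² = (24*((16 - 5)*0))*12² = (24*(11*0))*144 = (24*0)*144 = 0*144 = 0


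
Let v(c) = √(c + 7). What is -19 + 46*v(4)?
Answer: -19 + 46*√11 ≈ 133.56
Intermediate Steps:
v(c) = √(7 + c)
-19 + 46*v(4) = -19 + 46*√(7 + 4) = -19 + 46*√11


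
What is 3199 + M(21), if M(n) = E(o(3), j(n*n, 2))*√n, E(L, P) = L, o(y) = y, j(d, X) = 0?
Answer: 3199 + 3*√21 ≈ 3212.7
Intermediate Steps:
M(n) = 3*√n
3199 + M(21) = 3199 + 3*√21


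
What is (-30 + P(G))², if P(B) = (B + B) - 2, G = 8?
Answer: 256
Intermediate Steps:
P(B) = -2 + 2*B (P(B) = 2*B - 2 = -2 + 2*B)
(-30 + P(G))² = (-30 + (-2 + 2*8))² = (-30 + (-2 + 16))² = (-30 + 14)² = (-16)² = 256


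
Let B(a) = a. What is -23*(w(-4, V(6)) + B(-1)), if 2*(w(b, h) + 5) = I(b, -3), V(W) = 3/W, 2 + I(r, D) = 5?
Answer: 207/2 ≈ 103.50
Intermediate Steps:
I(r, D) = 3 (I(r, D) = -2 + 5 = 3)
w(b, h) = -7/2 (w(b, h) = -5 + (½)*3 = -5 + 3/2 = -7/2)
-23*(w(-4, V(6)) + B(-1)) = -23*(-7/2 - 1) = -23*(-9/2) = 207/2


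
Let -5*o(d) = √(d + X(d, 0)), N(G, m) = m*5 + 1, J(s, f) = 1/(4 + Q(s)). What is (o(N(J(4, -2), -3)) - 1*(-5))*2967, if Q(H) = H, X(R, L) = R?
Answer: 14835 - 5934*I*√7/5 ≈ 14835.0 - 3140.0*I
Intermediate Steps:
J(s, f) = 1/(4 + s)
N(G, m) = 1 + 5*m (N(G, m) = 5*m + 1 = 1 + 5*m)
o(d) = -√2*√d/5 (o(d) = -√(d + d)/5 = -√2*√d/5)
(o(N(J(4, -2), -3)) - 1*(-5))*2967 = (-√2*√(1 + 5*(-3))/5 - 1*(-5))*2967 = (-√2*√(1 - 15)/5 + 5)*2967 = (-√2*√(-14)/5 + 5)*2967 = (-√2*I*√14/5 + 5)*2967 = (-2*I*√7/5 + 5)*2967 = (5 - 2*I*√7/5)*2967 = 14835 - 5934*I*√7/5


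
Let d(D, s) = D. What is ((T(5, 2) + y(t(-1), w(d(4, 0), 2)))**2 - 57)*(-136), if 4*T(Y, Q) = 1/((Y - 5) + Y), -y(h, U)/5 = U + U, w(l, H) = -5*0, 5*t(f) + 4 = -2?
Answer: 387583/50 ≈ 7751.7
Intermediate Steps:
t(f) = -6/5 (t(f) = -4/5 + (1/5)*(-2) = -4/5 - 2/5 = -6/5)
w(l, H) = 0
y(h, U) = -10*U (y(h, U) = -5*(U + U) = -10*U)
T(Y, Q) = 1/(4*(-5 + 2*Y)) (T(Y, Q) = 1/(4*((Y - 5) + Y)) = 1/(4*((-5 + Y) + Y)) = 1/(4*(-5 + 2*Y)))
((T(5, 2) + y(t(-1), w(d(4, 0), 2)))**2 - 57)*(-136) = ((1/(4*(-5 + 2*5)) - 10*0)**2 - 57)*(-136) = ((1/(4*(-5 + 10)) + 0)**2 - 57)*(-136) = (((1/4)/5 + 0)**2 - 57)*(-136) = (((1/4)*(1/5) + 0)**2 - 57)*(-136) = ((1/20 + 0)**2 - 57)*(-136) = ((1/20)**2 - 57)*(-136) = (1/400 - 57)*(-136) = -22799/400*(-136) = 387583/50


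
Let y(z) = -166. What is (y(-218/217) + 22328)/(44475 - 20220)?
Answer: 3166/3465 ≈ 0.91371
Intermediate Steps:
(y(-218/217) + 22328)/(44475 - 20220) = (-166 + 22328)/(44475 - 20220) = 22162/24255 = 22162*(1/24255) = 3166/3465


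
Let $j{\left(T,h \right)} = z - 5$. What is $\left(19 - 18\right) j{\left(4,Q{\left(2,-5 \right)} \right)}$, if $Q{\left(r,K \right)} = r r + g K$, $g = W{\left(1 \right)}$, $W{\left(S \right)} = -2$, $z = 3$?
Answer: $-2$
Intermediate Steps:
$g = -2$
$Q{\left(r,K \right)} = r^{2} - 2 K$ ($Q{\left(r,K \right)} = r r - 2 K = r^{2} - 2 K$)
$j{\left(T,h \right)} = -2$ ($j{\left(T,h \right)} = 3 - 5 = -2$)
$\left(19 - 18\right) j{\left(4,Q{\left(2,-5 \right)} \right)} = \left(19 - 18\right) \left(-2\right) = 1 \left(-2\right) = -2$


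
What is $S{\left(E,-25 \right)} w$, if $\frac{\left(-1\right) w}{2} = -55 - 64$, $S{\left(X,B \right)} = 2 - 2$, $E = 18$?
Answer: $0$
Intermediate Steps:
$S{\left(X,B \right)} = 0$
$w = 238$ ($w = - 2 \left(-55 - 64\right) = \left(-2\right) \left(-119\right) = 238$)
$S{\left(E,-25 \right)} w = 0 \cdot 238 = 0$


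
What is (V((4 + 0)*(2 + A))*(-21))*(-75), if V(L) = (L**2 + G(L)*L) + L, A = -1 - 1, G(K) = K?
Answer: 0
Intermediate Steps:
A = -2
V(L) = L + 2*L**2 (V(L) = (L**2 + L*L) + L = (L**2 + L**2) + L = 2*L**2 + L = L + 2*L**2)
(V((4 + 0)*(2 + A))*(-21))*(-75) = ((((4 + 0)*(2 - 2))*(1 + 2*((4 + 0)*(2 - 2))))*(-21))*(-75) = (((4*0)*(1 + 2*(4*0)))*(-21))*(-75) = ((0*(1 + 2*0))*(-21))*(-75) = ((0*(1 + 0))*(-21))*(-75) = ((0*1)*(-21))*(-75) = (0*(-21))*(-75) = 0*(-75) = 0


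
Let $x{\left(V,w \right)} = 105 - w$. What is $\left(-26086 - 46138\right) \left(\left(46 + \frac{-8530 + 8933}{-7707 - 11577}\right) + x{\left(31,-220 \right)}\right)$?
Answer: $- \frac{129171919816}{4821} \approx -2.6794 \cdot 10^{7}$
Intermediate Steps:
$\left(-26086 - 46138\right) \left(\left(46 + \frac{-8530 + 8933}{-7707 - 11577}\right) + x{\left(31,-220 \right)}\right) = \left(-26086 - 46138\right) \left(\left(46 + \frac{-8530 + 8933}{-7707 - 11577}\right) + \left(105 - -220\right)\right) = - 72224 \left(\left(46 + \frac{403}{-19284}\right) + \left(105 + 220\right)\right) = - 72224 \left(\left(46 + 403 \left(- \frac{1}{19284}\right)\right) + 325\right) = - 72224 \left(\left(46 - \frac{403}{19284}\right) + 325\right) = - 72224 \left(\frac{886661}{19284} + 325\right) = \left(-72224\right) \frac{7153961}{19284} = - \frac{129171919816}{4821}$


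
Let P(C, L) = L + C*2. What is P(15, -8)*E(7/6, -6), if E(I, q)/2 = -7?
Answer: -308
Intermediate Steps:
E(I, q) = -14 (E(I, q) = 2*(-7) = -14)
P(C, L) = L + 2*C
P(15, -8)*E(7/6, -6) = (-8 + 2*15)*(-14) = (-8 + 30)*(-14) = 22*(-14) = -308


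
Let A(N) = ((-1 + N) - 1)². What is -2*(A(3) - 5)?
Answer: 8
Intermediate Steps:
A(N) = (-2 + N)²
-2*(A(3) - 5) = -2*((-2 + 3)² - 5) = -2*(1² - 5) = -2*(1 - 5) = -2*(-4) = 8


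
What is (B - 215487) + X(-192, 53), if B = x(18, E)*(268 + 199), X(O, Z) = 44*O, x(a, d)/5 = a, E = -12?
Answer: -181905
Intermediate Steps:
x(a, d) = 5*a
B = 42030 (B = (5*18)*(268 + 199) = 90*467 = 42030)
(B - 215487) + X(-192, 53) = (42030 - 215487) + 44*(-192) = -173457 - 8448 = -181905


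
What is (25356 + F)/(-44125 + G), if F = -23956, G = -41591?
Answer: -350/21429 ≈ -0.016333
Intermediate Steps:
(25356 + F)/(-44125 + G) = (25356 - 23956)/(-44125 - 41591) = 1400/(-85716) = 1400*(-1/85716) = -350/21429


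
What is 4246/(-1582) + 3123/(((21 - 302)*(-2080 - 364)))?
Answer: -1455529679/543230324 ≈ -2.6794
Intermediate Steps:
4246/(-1582) + 3123/(((21 - 302)*(-2080 - 364))) = 4246*(-1/1582) + 3123/((-281*(-2444))) = -2123/791 + 3123/686764 = -1455529679/543230324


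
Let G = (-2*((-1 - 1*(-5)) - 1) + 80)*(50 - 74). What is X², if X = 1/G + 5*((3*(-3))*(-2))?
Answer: 25548505921/3154176 ≈ 8099.9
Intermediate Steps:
G = -1776 (G = (-2*((-1 + 5) - 1) + 80)*(-24) = (-2*(4 - 1) + 80)*(-24) = (-2*3 + 80)*(-24) = (-6 + 80)*(-24) = 74*(-24) = -1776)
X = 159839/1776 (X = 1/(-1776) + 5*((3*(-3))*(-2)) = -1/1776 + 5*(-9*(-2)) = -1/1776 + 5*18 = -1/1776 + 90 = 159839/1776 ≈ 89.999)
X² = (159839/1776)² = 25548505921/3154176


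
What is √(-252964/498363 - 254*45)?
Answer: I*√2838945787657602/498363 ≈ 106.91*I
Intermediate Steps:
√(-252964/498363 - 254*45) = √(-252964*1/498363 - 11430) = √(-252964/498363 - 11430) = √(-5696542054/498363) = I*√2838945787657602/498363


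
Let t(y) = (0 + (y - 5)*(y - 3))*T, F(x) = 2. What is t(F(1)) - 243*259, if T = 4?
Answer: -62925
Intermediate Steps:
t(y) = 4*(-5 + y)*(-3 + y) (t(y) = (0 + (y - 5)*(y - 3))*4 = (0 + (-5 + y)*(-3 + y))*4 = ((-5 + y)*(-3 + y))*4 = 4*(-5 + y)*(-3 + y))
t(F(1)) - 243*259 = (60 - 32*2 + 4*2²) - 243*259 = (60 - 64 + 4*4) - 62937 = (60 - 64 + 16) - 62937 = 12 - 62937 = -62925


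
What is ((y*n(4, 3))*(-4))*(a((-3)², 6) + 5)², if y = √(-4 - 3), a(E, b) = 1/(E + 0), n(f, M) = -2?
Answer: 16928*I*√7/81 ≈ 552.93*I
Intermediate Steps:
a(E, b) = 1/E
y = I*√7 (y = √(-7) = I*√7 ≈ 2.6458*I)
((y*n(4, 3))*(-4))*(a((-3)², 6) + 5)² = (((I*√7)*(-2))*(-4))*(1/((-3)²) + 5)² = (-2*I*√7*(-4))*(1/9 + 5)² = (8*I*√7)*(⅑ + 5)² = (8*I*√7)*(46/9)² = (8*I*√7)*(2116/81) = 16928*I*√7/81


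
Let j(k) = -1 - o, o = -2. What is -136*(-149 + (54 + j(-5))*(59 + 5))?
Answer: -458456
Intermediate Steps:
j(k) = 1 (j(k) = -1 - 1*(-2) = -1 + 2 = 1)
-136*(-149 + (54 + j(-5))*(59 + 5)) = -136*(-149 + (54 + 1)*(59 + 5)) = -136*(-149 + 55*64) = -136*(-149 + 3520) = -136*3371 = -458456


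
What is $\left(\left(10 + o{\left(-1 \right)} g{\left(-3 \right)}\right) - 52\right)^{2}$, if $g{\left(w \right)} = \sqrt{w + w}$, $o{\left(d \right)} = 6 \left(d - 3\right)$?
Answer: $-1692 + 2016 i \sqrt{6} \approx -1692.0 + 4938.2 i$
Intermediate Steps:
$o{\left(d \right)} = -18 + 6 d$ ($o{\left(d \right)} = 6 \left(-3 + d\right) = -18 + 6 d$)
$g{\left(w \right)} = \sqrt{2} \sqrt{w}$ ($g{\left(w \right)} = \sqrt{2 w} = \sqrt{2} \sqrt{w}$)
$\left(\left(10 + o{\left(-1 \right)} g{\left(-3 \right)}\right) - 52\right)^{2} = \left(\left(10 + \left(-18 + 6 \left(-1\right)\right) \sqrt{2} \sqrt{-3}\right) - 52\right)^{2} = \left(\left(10 + \left(-18 - 6\right) \sqrt{2} i \sqrt{3}\right) - 52\right)^{2} = \left(\left(10 - 24 i \sqrt{6}\right) - 52\right)^{2} = \left(-42 - 24 i \sqrt{6}\right)^{2}$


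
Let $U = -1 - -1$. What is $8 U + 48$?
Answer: $48$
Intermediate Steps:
$U = 0$ ($U = -1 + 1 = 0$)
$8 U + 48 = 8 \cdot 0 + 48 = 0 + 48 = 48$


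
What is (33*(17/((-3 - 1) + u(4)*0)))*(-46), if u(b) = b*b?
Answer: 12903/2 ≈ 6451.5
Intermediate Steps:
u(b) = b²
(33*(17/((-3 - 1) + u(4)*0)))*(-46) = (33*(17/((-3 - 1) + 4²*0)))*(-46) = (33*(17/(-4 + 16*0)))*(-46) = (33*(17/(-4 + 0)))*(-46) = (33*(17/(-4)))*(-46) = (33*(17*(-¼)))*(-46) = (33*(-17/4))*(-46) = -561/4*(-46) = 12903/2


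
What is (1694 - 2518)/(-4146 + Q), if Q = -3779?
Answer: 824/7925 ≈ 0.10397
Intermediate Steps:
(1694 - 2518)/(-4146 + Q) = (1694 - 2518)/(-4146 - 3779) = -824/(-7925) = -824*(-1/7925) = 824/7925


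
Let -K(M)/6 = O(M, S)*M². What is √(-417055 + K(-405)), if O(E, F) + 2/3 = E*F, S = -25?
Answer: I*√9964279705 ≈ 99821.0*I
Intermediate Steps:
O(E, F) = -⅔ + E*F
K(M) = -6*M²*(-⅔ - 25*M) (K(M) = -6*(-⅔ + M*(-25))*M² = -6*(-⅔ - 25*M)*M² = -6*M²*(-⅔ - 25*M))
√(-417055 + K(-405)) = √(-417055 + (-405)²*(4 + 150*(-405))) = √(-417055 + 164025*(4 - 60750)) = √(-417055 + 164025*(-60746)) = √(-417055 - 9963862650) = √(-9964279705) = I*√9964279705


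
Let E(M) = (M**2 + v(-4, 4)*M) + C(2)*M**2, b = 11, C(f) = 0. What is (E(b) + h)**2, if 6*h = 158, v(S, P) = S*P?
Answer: 7396/9 ≈ 821.78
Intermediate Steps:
v(S, P) = P*S
h = 79/3 (h = (1/6)*158 = 79/3 ≈ 26.333)
E(M) = M**2 - 16*M (E(M) = (M**2 + (4*(-4))*M) + 0*M**2 = (M**2 - 16*M) + 0 = M**2 - 16*M)
(E(b) + h)**2 = (11*(-16 + 11) + 79/3)**2 = (11*(-5) + 79/3)**2 = (-55 + 79/3)**2 = (-86/3)**2 = 7396/9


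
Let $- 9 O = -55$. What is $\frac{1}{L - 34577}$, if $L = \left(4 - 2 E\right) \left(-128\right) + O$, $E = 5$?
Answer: $- \frac{9}{304226} \approx -2.9583 \cdot 10^{-5}$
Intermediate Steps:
$O = \frac{55}{9}$ ($O = \left(- \frac{1}{9}\right) \left(-55\right) = \frac{55}{9} \approx 6.1111$)
$L = \frac{6967}{9}$ ($L = \left(4 - 10\right) \left(-128\right) + \frac{55}{9} = \left(-6\right) \left(-128\right) + \frac{55}{9} = 768 + \frac{55}{9} = \frac{6967}{9} \approx 774.11$)
$\frac{1}{L - 34577} = \frac{1}{\frac{6967}{9} - 34577} = \frac{1}{- \frac{304226}{9}} = - \frac{9}{304226}$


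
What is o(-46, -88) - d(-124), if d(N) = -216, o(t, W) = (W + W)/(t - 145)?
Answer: 41432/191 ≈ 216.92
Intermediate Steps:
o(t, W) = 2*W/(-145 + t) (o(t, W) = (2*W)/(-145 + t) = 2*W/(-145 + t))
o(-46, -88) - d(-124) = 2*(-88)/(-145 - 46) - 1*(-216) = 2*(-88)/(-191) + 216 = 2*(-88)*(-1/191) + 216 = 176/191 + 216 = 41432/191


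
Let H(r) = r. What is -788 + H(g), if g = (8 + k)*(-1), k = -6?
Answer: -790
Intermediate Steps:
g = -2 (g = (8 - 6)*(-1) = 2*(-1) = -2)
-788 + H(g) = -788 - 2 = -790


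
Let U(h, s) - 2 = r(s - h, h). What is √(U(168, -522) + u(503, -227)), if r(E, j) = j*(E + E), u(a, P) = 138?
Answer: 10*I*√2317 ≈ 481.35*I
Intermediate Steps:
r(E, j) = 2*E*j (r(E, j) = j*(2*E) = 2*E*j)
U(h, s) = 2 + 2*h*(s - h) (U(h, s) = 2 + 2*(s - h)*h = 2 + 2*h*(s - h))
√(U(168, -522) + u(503, -227)) = √((2 - 2*168*(168 - 1*(-522))) + 138) = √((2 - 2*168*(168 + 522)) + 138) = √((2 - 2*168*690) + 138) = √((2 - 231840) + 138) = √(-231838 + 138) = √(-231700) = 10*I*√2317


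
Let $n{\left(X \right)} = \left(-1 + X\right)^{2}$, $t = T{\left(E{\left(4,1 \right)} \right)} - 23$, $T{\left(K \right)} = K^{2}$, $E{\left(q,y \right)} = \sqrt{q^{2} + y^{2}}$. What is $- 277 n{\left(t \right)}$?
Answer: $-13573$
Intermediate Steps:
$t = -6$ ($t = \left(\sqrt{4^{2} + 1^{2}}\right)^{2} - 23 = \left(\sqrt{16 + 1}\right)^{2} - 23 = \left(\sqrt{17}\right)^{2} - 23 = 17 - 23 = -6$)
$- 277 n{\left(t \right)} = - 277 \left(-1 - 6\right)^{2} = - 277 \left(-7\right)^{2} = \left(-277\right) 49 = -13573$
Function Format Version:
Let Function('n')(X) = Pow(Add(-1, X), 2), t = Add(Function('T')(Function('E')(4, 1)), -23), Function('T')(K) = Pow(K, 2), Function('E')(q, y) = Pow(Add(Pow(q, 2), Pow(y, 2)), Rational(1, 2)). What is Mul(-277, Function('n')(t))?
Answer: -13573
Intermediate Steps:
t = -6 (t = Add(Pow(Pow(Add(Pow(4, 2), Pow(1, 2)), Rational(1, 2)), 2), -23) = Add(Pow(Pow(Add(16, 1), Rational(1, 2)), 2), -23) = Add(Pow(Pow(17, Rational(1, 2)), 2), -23) = Add(17, -23) = -6)
Mul(-277, Function('n')(t)) = Mul(-277, Pow(Add(-1, -6), 2)) = Mul(-277, Pow(-7, 2)) = Mul(-277, 49) = -13573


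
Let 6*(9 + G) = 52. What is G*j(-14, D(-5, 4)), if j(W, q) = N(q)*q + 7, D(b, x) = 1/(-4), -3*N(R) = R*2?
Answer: -167/72 ≈ -2.3194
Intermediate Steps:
G = -1/3 (G = -9 + (1/6)*52 = -9 + 26/3 = -1/3 ≈ -0.33333)
N(R) = -2*R/3 (N(R) = -R*2/3 = -2*R/3)
D(b, x) = -1/4
j(W, q) = 7 - 2*q**2/3 (j(W, q) = (-2*q/3)*q + 7 = -2*q**2/3 + 7 = 7 - 2*q**2/3)
G*j(-14, D(-5, 4)) = -(7 - 2*(-1/4)**2/3)/3 = -(7 - 2/3*1/16)/3 = -(7 - 1/24)/3 = -1/3*167/24 = -167/72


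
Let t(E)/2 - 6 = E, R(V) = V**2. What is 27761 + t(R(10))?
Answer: 27973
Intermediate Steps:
t(E) = 12 + 2*E
27761 + t(R(10)) = 27761 + (12 + 2*10**2) = 27761 + (12 + 2*100) = 27761 + (12 + 200) = 27761 + 212 = 27973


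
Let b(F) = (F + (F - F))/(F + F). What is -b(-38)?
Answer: -½ ≈ -0.50000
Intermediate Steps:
b(F) = ½ (b(F) = (F + 0)/((2*F)) = F*(1/(2*F)) = ½)
-b(-38) = -1*½ = -½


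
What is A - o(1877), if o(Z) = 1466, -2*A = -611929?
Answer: 608997/2 ≈ 3.0450e+5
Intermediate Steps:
A = 611929/2 (A = -½*(-611929) = 611929/2 ≈ 3.0596e+5)
A - o(1877) = 611929/2 - 1*1466 = 611929/2 - 1466 = 608997/2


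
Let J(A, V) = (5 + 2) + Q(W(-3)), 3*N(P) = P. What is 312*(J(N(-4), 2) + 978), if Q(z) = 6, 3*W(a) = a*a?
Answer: 309192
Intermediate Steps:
N(P) = P/3
W(a) = a²/3 (W(a) = (a*a)/3 = a²/3)
J(A, V) = 13 (J(A, V) = (5 + 2) + 6 = 7 + 6 = 13)
312*(J(N(-4), 2) + 978) = 312*(13 + 978) = 312*991 = 309192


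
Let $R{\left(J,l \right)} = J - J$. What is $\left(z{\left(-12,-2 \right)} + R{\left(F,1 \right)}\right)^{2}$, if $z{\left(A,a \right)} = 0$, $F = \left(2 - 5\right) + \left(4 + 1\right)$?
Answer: $0$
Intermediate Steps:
$F = 2$ ($F = -3 + 5 = 2$)
$R{\left(J,l \right)} = 0$
$\left(z{\left(-12,-2 \right)} + R{\left(F,1 \right)}\right)^{2} = \left(0 + 0\right)^{2} = 0^{2} = 0$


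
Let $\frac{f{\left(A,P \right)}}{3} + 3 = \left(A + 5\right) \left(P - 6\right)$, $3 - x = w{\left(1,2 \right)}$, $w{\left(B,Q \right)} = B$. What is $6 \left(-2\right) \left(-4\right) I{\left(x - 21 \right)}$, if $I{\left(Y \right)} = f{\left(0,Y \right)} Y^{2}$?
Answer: $-6653952$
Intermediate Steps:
$x = 2$ ($x = 3 - 1 = 2$)
$f{\left(A,P \right)} = -9 + 3 \left(-6 + P\right) \left(5 + A\right)$ ($f{\left(A,P \right)} = -9 + 3 \left(A + 5\right) \left(P - 6\right) = -9 + 3 \left(5 + A\right) \left(-6 + P\right) = -9 + 3 \left(-6 + P\right) \left(5 + A\right)$)
$I{\left(Y \right)} = Y^{2} \left(-99 + 15 Y\right)$ ($I{\left(Y \right)} = \left(-99 - 0 + 15 Y + 3 \cdot 0 Y\right) Y^{2} = \left(-99 + 0 + 15 Y + 0\right) Y^{2} = \left(-99 + 15 Y\right) Y^{2} = Y^{2} \left(-99 + 15 Y\right)$)
$6 \left(-2\right) \left(-4\right) I{\left(x - 21 \right)} = 6 \left(-2\right) \left(-4\right) \left(2 - 21\right)^{2} \left(-99 + 15 \left(2 - 21\right)\right) = \left(-12\right) \left(-4\right) \left(-19\right)^{2} \left(-99 + 15 \left(-19\right)\right) = 48 \cdot 361 \left(-99 - 285\right) = 48 \cdot 361 \left(-384\right) = 48 \left(-138624\right) = -6653952$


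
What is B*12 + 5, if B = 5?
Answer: 65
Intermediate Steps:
B*12 + 5 = 5*12 + 5 = 60 + 5 = 65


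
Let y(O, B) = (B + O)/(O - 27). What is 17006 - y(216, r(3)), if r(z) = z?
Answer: 1071305/63 ≈ 17005.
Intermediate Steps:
y(O, B) = (B + O)/(-27 + O)
17006 - y(216, r(3)) = 17006 - (3 + 216)/(-27 + 216) = 17006 - 219/189 = 17006 - 1*73/63 = 17006 - 73/63 = 1071305/63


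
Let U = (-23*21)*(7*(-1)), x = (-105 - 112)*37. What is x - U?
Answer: -11410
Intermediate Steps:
x = -8029 (x = -217*37 = -8029)
U = 3381 (U = -483*(-7) = 3381)
x - U = -8029 - 1*3381 = -8029 - 3381 = -11410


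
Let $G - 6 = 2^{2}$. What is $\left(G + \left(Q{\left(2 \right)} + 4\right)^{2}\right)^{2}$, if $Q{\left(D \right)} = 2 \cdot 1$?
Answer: $2116$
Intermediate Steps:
$Q{\left(D \right)} = 2$
$G = 10$ ($G = 6 + 2^{2} = 6 + 4 = 10$)
$\left(G + \left(Q{\left(2 \right)} + 4\right)^{2}\right)^{2} = \left(10 + \left(2 + 4\right)^{2}\right)^{2} = \left(10 + 6^{2}\right)^{2} = \left(10 + 36\right)^{2} = 46^{2} = 2116$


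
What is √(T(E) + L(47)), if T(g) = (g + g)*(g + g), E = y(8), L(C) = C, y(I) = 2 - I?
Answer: √191 ≈ 13.820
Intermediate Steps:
E = -6 (E = 2 - 1*8 = 2 - 8 = -6)
T(g) = 4*g² (T(g) = (2*g)*(2*g) = 4*g²)
√(T(E) + L(47)) = √(4*(-6)² + 47) = √(4*36 + 47) = √(144 + 47) = √191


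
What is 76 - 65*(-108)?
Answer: 7096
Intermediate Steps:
76 - 65*(-108) = 76 + 7020 = 7096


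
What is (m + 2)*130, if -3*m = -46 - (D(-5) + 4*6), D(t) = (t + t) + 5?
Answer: 9230/3 ≈ 3076.7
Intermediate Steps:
D(t) = 5 + 2*t (D(t) = 2*t + 5 = 5 + 2*t)
m = 65/3 (m = -(-46 - ((5 + 2*(-5)) + 4*6))/3 = -(-46 - ((5 - 10) + 24))/3 = -(-46 - (-5 + 24))/3 = -(-46 - 1*19)/3 = -(-46 - 19)/3 = -1/3*(-65) = 65/3 ≈ 21.667)
(m + 2)*130 = (65/3 + 2)*130 = (71/3)*130 = 9230/3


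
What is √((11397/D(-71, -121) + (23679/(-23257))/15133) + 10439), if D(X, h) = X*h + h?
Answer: √766749976558766902690360190/271000099370 ≈ 102.18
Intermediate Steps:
D(X, h) = h + X*h
√((11397/D(-71, -121) + (23679/(-23257))/15133) + 10439) = √((11397/((-121*(1 - 71))) + (23679/(-23257))/15133) + 10439) = √((11397/((-121*(-70))) + (23679*(-1/23257))*(1/15133)) + 10439) = √((11397/8470 - 23679/23257*1/15133) + 10439) = √((11397*(1/8470) - 23679/351948181) + 10439) = √((11397/8470 - 23679/351948181) + 10439) = √(4010952857727/2981001093070 + 10439) = √(31122681363415457/2981001093070) = √766749976558766902690360190/271000099370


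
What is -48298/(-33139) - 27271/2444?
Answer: -25344947/2612636 ≈ -9.7009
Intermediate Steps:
-48298/(-33139) - 27271/2444 = -48298*(-1/33139) - 27271*1/2444 = 1558/1069 - 27271/2444 = -25344947/2612636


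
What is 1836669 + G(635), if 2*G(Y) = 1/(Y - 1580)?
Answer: 3471304409/1890 ≈ 1.8367e+6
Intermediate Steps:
G(Y) = 1/(2*(-1580 + Y)) (G(Y) = 1/(2*(Y - 1580)) = 1/(2*(-1580 + Y)))
1836669 + G(635) = 1836669 + 1/(2*(-1580 + 635)) = 1836669 + (½)/(-945) = 1836669 + (½)*(-1/945) = 1836669 - 1/1890 = 3471304409/1890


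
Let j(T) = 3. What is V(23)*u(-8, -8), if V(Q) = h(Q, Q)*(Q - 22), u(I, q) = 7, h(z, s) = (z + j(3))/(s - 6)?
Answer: 182/17 ≈ 10.706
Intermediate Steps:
h(z, s) = (3 + z)/(-6 + s) (h(z, s) = (z + 3)/(s - 6) = (3 + z)/(-6 + s))
V(Q) = (-22 + Q)*(3 + Q)/(-6 + Q) (V(Q) = ((3 + Q)/(-6 + Q))*(Q - 22) = ((3 + Q)/(-6 + Q))*(-22 + Q) = (-22 + Q)*(3 + Q)/(-6 + Q))
V(23)*u(-8, -8) = ((-22 + 23)*(3 + 23)/(-6 + 23))*7 = (1*26/17)*7 = ((1/17)*1*26)*7 = (26/17)*7 = 182/17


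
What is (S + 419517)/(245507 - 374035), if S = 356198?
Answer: -775715/128528 ≈ -6.0354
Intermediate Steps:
(S + 419517)/(245507 - 374035) = (356198 + 419517)/(245507 - 374035) = 775715/(-128528) = 775715*(-1/128528) = -775715/128528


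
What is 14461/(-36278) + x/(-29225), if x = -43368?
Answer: 1150681579/1060224550 ≈ 1.0853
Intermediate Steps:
14461/(-36278) + x/(-29225) = 14461/(-36278) - 43368/(-29225) = 14461*(-1/36278) - 43368*(-1/29225) = -14461/36278 + 43368/29225 = 1150681579/1060224550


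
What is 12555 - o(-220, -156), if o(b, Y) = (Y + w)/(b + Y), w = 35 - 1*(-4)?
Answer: 4720563/376 ≈ 12555.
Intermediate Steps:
w = 39 (w = 35 + 4 = 39)
o(b, Y) = (39 + Y)/(Y + b) (o(b, Y) = (Y + 39)/(b + Y) = (39 + Y)/(Y + b))
12555 - o(-220, -156) = 12555 - (39 - 156)/(-156 - 220) = 12555 - (-117)/(-376) = 12555 - (-1)*(-117)/376 = 12555 - 1*117/376 = 12555 - 117/376 = 4720563/376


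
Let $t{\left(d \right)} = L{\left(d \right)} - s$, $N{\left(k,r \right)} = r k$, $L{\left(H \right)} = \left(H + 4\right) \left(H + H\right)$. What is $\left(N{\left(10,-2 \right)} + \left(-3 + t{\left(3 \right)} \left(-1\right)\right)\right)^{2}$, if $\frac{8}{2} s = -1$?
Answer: $\frac{68121}{16} \approx 4257.6$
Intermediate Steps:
$L{\left(H \right)} = 2 H \left(4 + H\right)$ ($L{\left(H \right)} = \left(4 + H\right) 2 H = 2 H \left(4 + H\right)$)
$s = - \frac{1}{4}$ ($s = \frac{1}{4} \left(-1\right) = - \frac{1}{4} \approx -0.25$)
$N{\left(k,r \right)} = k r$
$t{\left(d \right)} = \frac{1}{4} + 2 d \left(4 + d\right)$ ($t{\left(d \right)} = 2 d \left(4 + d\right) - - \frac{1}{4} = 2 d \left(4 + d\right) + \frac{1}{4} = \frac{1}{4} + 2 d \left(4 + d\right)$)
$\left(N{\left(10,-2 \right)} + \left(-3 + t{\left(3 \right)} \left(-1\right)\right)\right)^{2} = \left(10 \left(-2\right) + \left(-3 + \left(\frac{1}{4} + 2 \cdot 3 \left(4 + 3\right)\right) \left(-1\right)\right)\right)^{2} = \left(-20 + \left(-3 + \left(\frac{1}{4} + 2 \cdot 3 \cdot 7\right) \left(-1\right)\right)\right)^{2} = \left(-20 + \left(-3 + \left(\frac{1}{4} + 42\right) \left(-1\right)\right)\right)^{2} = \left(-20 + \left(-3 + \frac{169}{4} \left(-1\right)\right)\right)^{2} = \left(-20 - \frac{181}{4}\right)^{2} = \left(- \frac{261}{4}\right)^{2} = \frac{68121}{16}$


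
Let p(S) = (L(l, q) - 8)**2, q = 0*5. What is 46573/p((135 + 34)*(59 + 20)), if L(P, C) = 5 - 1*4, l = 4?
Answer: 46573/49 ≈ 950.47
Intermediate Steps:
q = 0
L(P, C) = 1 (L(P, C) = 5 - 4 = 1)
p(S) = 49 (p(S) = (1 - 8)**2 = (-7)**2 = 49)
46573/p((135 + 34)*(59 + 20)) = 46573/49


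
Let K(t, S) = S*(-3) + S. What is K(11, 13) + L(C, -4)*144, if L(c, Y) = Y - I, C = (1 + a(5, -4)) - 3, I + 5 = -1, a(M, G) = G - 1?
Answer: 262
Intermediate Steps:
a(M, G) = -1 + G
I = -6 (I = -5 - 1 = -6)
C = -7 (C = (1 + (-1 - 4)) - 3 = (1 - 5) - 3 = -4 - 3 = -7)
K(t, S) = -2*S (K(t, S) = -3*S + S = -2*S)
L(c, Y) = 6 + Y (L(c, Y) = Y - 1*(-6) = Y + 6 = 6 + Y)
K(11, 13) + L(C, -4)*144 = -2*13 + (6 - 4)*144 = -26 + 2*144 = -26 + 288 = 262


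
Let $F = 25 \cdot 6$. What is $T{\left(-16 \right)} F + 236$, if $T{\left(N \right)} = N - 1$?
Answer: $-2314$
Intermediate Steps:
$T{\left(N \right)} = -1 + N$
$F = 150$
$T{\left(-16 \right)} F + 236 = \left(-1 - 16\right) 150 + 236 = \left(-17\right) 150 + 236 = -2550 + 236 = -2314$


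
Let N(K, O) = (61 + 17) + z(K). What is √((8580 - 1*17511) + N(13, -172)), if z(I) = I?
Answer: 2*I*√2210 ≈ 94.021*I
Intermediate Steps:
N(K, O) = 78 + K (N(K, O) = (61 + 17) + K = 78 + K)
√((8580 - 1*17511) + N(13, -172)) = √((8580 - 1*17511) + (78 + 13)) = √((8580 - 17511) + 91) = √(-8931 + 91) = √(-8840) = 2*I*√2210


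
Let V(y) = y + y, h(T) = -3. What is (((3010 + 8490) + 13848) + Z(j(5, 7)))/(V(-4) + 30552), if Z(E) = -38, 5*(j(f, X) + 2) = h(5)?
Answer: 12655/15272 ≈ 0.82864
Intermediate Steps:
j(f, X) = -13/5 (j(f, X) = -2 + (⅕)*(-3) = -2 - ⅗ = -13/5)
V(y) = 2*y
(((3010 + 8490) + 13848) + Z(j(5, 7)))/(V(-4) + 30552) = (((3010 + 8490) + 13848) - 38)/(2*(-4) + 30552) = ((11500 + 13848) - 38)/(-8 + 30552) = (25348 - 38)/30544 = 25310*(1/30544) = 12655/15272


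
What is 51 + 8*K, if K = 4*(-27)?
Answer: -813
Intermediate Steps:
K = -108
51 + 8*K = 51 + 8*(-108) = 51 - 864 = -813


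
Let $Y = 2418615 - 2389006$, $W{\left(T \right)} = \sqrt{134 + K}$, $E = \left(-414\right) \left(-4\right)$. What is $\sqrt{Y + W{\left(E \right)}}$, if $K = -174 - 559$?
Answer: $\sqrt{29609 + i \sqrt{599}} \approx 172.07 + 0.0711 i$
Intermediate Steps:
$K = -733$ ($K = -174 - 559 = -733$)
$E = 1656$
$W{\left(T \right)} = i \sqrt{599}$ ($W{\left(T \right)} = \sqrt{134 - 733} = \sqrt{-599} = i \sqrt{599}$)
$Y = 29609$ ($Y = 2418615 - 2389006 = 29609$)
$\sqrt{Y + W{\left(E \right)}} = \sqrt{29609 + i \sqrt{599}}$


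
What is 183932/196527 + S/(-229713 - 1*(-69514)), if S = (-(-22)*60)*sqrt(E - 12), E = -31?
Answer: 183932/196527 - 1320*I*sqrt(43)/160199 ≈ 0.93591 - 0.054032*I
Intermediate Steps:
S = 1320*I*sqrt(43) (S = (-(-22)*60)*sqrt(-31 - 12) = (-22*(-60))*sqrt(-43) = 1320*(I*sqrt(43)) = 1320*I*sqrt(43) ≈ 8655.8*I)
183932/196527 + S/(-229713 - 1*(-69514)) = 183932/196527 + (1320*I*sqrt(43))/(-229713 - 1*(-69514)) = 183932*(1/196527) + (1320*I*sqrt(43))/(-229713 + 69514) = 183932/196527 + (1320*I*sqrt(43))/(-160199) = 183932/196527 + (1320*I*sqrt(43))*(-1/160199) = 183932/196527 - 1320*I*sqrt(43)/160199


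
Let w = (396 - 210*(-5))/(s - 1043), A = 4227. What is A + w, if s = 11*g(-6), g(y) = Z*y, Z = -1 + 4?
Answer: 5244261/1241 ≈ 4225.8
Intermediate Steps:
Z = 3
g(y) = 3*y
s = -198 (s = 11*(3*(-6)) = 11*(-18) = -198)
w = -1446/1241 (w = (396 - 210*(-5))/(-198 - 1043) = (396 + 1050)/(-1241) = 1446*(-1/1241) = -1446/1241 ≈ -1.1652)
A + w = 4227 - 1446/1241 = 5244261/1241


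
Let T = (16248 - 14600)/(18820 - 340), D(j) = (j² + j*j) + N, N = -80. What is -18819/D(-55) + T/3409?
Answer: -4939814773/1567083210 ≈ -3.1522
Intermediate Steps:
D(j) = -80 + 2*j² (D(j) = (j² + j*j) - 80 = (j² + j²) - 80 = 2*j² - 80 = -80 + 2*j²)
T = 103/1155 (T = 1648/18480 = 1648*(1/18480) = 103/1155 ≈ 0.089177)
-18819/D(-55) + T/3409 = -18819/(-80 + 2*(-55)²) + (103/1155)/3409 = -18819/(-80 + 2*3025) + (103/1155)*(1/3409) = -18819/(-80 + 6050) + 103/3937395 = -18819/5970 + 103/3937395 = -18819*1/5970 + 103/3937395 = -6273/1990 + 103/3937395 = -4939814773/1567083210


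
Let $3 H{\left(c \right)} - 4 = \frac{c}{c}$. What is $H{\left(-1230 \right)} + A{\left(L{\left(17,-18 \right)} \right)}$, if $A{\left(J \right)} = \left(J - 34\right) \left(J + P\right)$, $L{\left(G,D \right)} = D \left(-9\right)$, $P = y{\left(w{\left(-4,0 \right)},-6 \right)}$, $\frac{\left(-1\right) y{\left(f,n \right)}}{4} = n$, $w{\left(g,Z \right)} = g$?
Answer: $\frac{71429}{3} \approx 23810.0$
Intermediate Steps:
$y{\left(f,n \right)} = - 4 n$
$H{\left(c \right)} = \frac{5}{3}$ ($H{\left(c \right)} = \frac{4}{3} + \frac{c \frac{1}{c}}{3} = \frac{4}{3} + \frac{1}{3} \cdot 1 = \frac{4}{3} + \frac{1}{3} = \frac{5}{3}$)
$P = 24$ ($P = \left(-4\right) \left(-6\right) = 24$)
$L{\left(G,D \right)} = - 9 D$
$A{\left(J \right)} = \left(-34 + J\right) \left(24 + J\right)$ ($A{\left(J \right)} = \left(J - 34\right) \left(J + 24\right) = \left(-34 + J\right) \left(24 + J\right)$)
$H{\left(-1230 \right)} + A{\left(L{\left(17,-18 \right)} \right)} = \frac{5}{3} - \left(816 - 26244 + 10 \left(-9\right) \left(-18\right)\right) = \frac{5}{3} - \left(2436 - 26244\right) = \frac{5}{3} - -23808 = \frac{5}{3} + 23808 = \frac{71429}{3}$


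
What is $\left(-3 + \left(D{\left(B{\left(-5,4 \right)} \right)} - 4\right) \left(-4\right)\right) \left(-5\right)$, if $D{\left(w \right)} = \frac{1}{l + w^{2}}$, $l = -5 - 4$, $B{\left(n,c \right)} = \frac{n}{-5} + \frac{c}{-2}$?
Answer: $- \frac{135}{2} \approx -67.5$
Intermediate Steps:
$B{\left(n,c \right)} = - \frac{c}{2} - \frac{n}{5}$ ($B{\left(n,c \right)} = n \left(- \frac{1}{5}\right) + c \left(- \frac{1}{2}\right) = - \frac{n}{5} - \frac{c}{2} = - \frac{c}{2} - \frac{n}{5}$)
$l = -9$
$D{\left(w \right)} = \frac{1}{-9 + w^{2}}$
$\left(-3 + \left(D{\left(B{\left(-5,4 \right)} \right)} - 4\right) \left(-4\right)\right) \left(-5\right) = \left(-3 + \left(\frac{1}{-9 + \left(\left(- \frac{1}{2}\right) 4 - -1\right)^{2}} - 4\right) \left(-4\right)\right) \left(-5\right) = \left(-3 + \left(\frac{1}{-9 + \left(-2 + 1\right)^{2}} - 4\right) \left(-4\right)\right) \left(-5\right) = \left(-3 + \left(\frac{1}{-9 + \left(-1\right)^{2}} - 4\right) \left(-4\right)\right) \left(-5\right) = \left(-3 + \left(\frac{1}{-9 + 1} - 4\right) \left(-4\right)\right) \left(-5\right) = \left(-3 + \left(\frac{1}{-8} - 4\right) \left(-4\right)\right) \left(-5\right) = \left(-3 + \left(- \frac{1}{8} - 4\right) \left(-4\right)\right) \left(-5\right) = \left(-3 - - \frac{33}{2}\right) \left(-5\right) = \left(-3 + \frac{33}{2}\right) \left(-5\right) = \frac{27}{2} \left(-5\right) = - \frac{135}{2}$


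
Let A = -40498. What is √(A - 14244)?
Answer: I*√54742 ≈ 233.97*I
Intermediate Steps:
√(A - 14244) = √(-40498 - 14244) = √(-54742) = I*√54742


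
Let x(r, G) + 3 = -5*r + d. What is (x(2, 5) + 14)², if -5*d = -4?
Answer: 81/25 ≈ 3.2400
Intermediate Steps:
d = ⅘ (d = -⅕*(-4) = ⅘ ≈ 0.80000)
x(r, G) = -11/5 - 5*r (x(r, G) = -3 + (-5*r + ⅘) = -3 + (⅘ - 5*r) = -11/5 - 5*r)
(x(2, 5) + 14)² = ((-11/5 - 5*2) + 14)² = ((-11/5 - 10) + 14)² = (-61/5 + 14)² = (9/5)² = 81/25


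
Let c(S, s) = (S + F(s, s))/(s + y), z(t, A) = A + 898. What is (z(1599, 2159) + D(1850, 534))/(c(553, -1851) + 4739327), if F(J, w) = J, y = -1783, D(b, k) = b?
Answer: 8916019/8611357808 ≈ 0.0010354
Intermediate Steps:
z(t, A) = 898 + A
c(S, s) = (S + s)/(-1783 + s) (c(S, s) = (S + s)/(s - 1783) = (S + s)/(-1783 + s))
(z(1599, 2159) + D(1850, 534))/(c(553, -1851) + 4739327) = ((898 + 2159) + 1850)/((553 - 1851)/(-1783 - 1851) + 4739327) = (3057 + 1850)/(-1298/(-3634) + 4739327) = 4907/(-1/3634*(-1298) + 4739327) = 4907/(649/1817 + 4739327) = 4907/(8611357808/1817) = 4907*(1817/8611357808) = 8916019/8611357808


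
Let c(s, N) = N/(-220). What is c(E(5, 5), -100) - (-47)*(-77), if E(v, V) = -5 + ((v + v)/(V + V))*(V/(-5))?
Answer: -39804/11 ≈ -3618.5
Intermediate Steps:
E(v, V) = -5 - v/5 (E(v, V) = -5 + ((2*v)/((2*V)))*(V*(-⅕)) = -5 + ((2*v)*(1/(2*V)))*(-V/5) = -5 + (v/V)*(-V/5) = -5 - v/5)
c(s, N) = -N/220 (c(s, N) = N*(-1/220) = -N/220)
c(E(5, 5), -100) - (-47)*(-77) = -1/220*(-100) - (-47)*(-77) = 5/11 - 1*3619 = 5/11 - 3619 = -39804/11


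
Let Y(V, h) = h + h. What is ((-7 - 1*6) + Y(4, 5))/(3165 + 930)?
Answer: -1/1365 ≈ -0.00073260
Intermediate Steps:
Y(V, h) = 2*h
((-7 - 1*6) + Y(4, 5))/(3165 + 930) = ((-7 - 1*6) + 2*5)/(3165 + 930) = ((-7 - 6) + 10)/4095 = (-13 + 10)/4095 = (1/4095)*(-3) = -1/1365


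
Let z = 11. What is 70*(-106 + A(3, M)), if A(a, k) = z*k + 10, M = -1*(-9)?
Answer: 210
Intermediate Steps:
M = 9
A(a, k) = 10 + 11*k (A(a, k) = 11*k + 10 = 10 + 11*k)
70*(-106 + A(3, M)) = 70*(-106 + (10 + 11*9)) = 70*(-106 + (10 + 99)) = 70*(-106 + 109) = 70*3 = 210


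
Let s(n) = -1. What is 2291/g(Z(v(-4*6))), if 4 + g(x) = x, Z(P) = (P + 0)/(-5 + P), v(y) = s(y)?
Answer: -13746/23 ≈ -597.65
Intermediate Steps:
v(y) = -1
Z(P) = P/(-5 + P)
g(x) = -4 + x
2291/g(Z(v(-4*6))) = 2291/(-4 - 1/(-5 - 1)) = 2291/(-4 - 1/(-6)) = 2291/(-4 - 1*(-⅙)) = 2291/(-4 + ⅙) = 2291/(-23/6) = 2291*(-6/23) = -13746/23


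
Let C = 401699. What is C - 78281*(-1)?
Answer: 479980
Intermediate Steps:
C - 78281*(-1) = 401699 - 78281*(-1) = 401699 - 1*(-78281) = 401699 + 78281 = 479980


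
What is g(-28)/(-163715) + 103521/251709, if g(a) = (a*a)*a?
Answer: 7491152161/13736179645 ≈ 0.54536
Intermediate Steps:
g(a) = a**3 (g(a) = a**2*a = a**3)
g(-28)/(-163715) + 103521/251709 = (-28)**3/(-163715) + 103521/251709 = -21952*(-1/163715) + 103521*(1/251709) = 21952/163715 + 34507/83903 = 7491152161/13736179645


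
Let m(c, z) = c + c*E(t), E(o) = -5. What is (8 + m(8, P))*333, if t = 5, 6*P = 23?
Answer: -7992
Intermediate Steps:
P = 23/6 (P = (⅙)*23 = 23/6 ≈ 3.8333)
m(c, z) = -4*c (m(c, z) = c + c*(-5) = c - 5*c = -4*c)
(8 + m(8, P))*333 = (8 - 4*8)*333 = (8 - 32)*333 = -24*333 = -7992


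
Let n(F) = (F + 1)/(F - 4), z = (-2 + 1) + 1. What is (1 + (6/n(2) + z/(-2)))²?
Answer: 9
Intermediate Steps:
z = 0 (z = -1 + 1 = 0)
n(F) = (1 + F)/(-4 + F)
(1 + (6/n(2) + z/(-2)))² = (1 + (6/(((1 + 2)/(-4 + 2))) + 0/(-2)))² = (1 + (6/((3/(-2))) + 0*(-½)))² = (1 + (6/((-½*3)) + 0))² = (1 + (6/(-3/2) + 0))² = (1 + (6*(-⅔) + 0))² = (1 + (-4 + 0))² = (1 - 4)² = (-3)² = 9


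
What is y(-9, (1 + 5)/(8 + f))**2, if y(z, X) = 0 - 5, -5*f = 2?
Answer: 25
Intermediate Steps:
f = -2/5 (f = -1/5*2 = -2/5 ≈ -0.40000)
y(z, X) = -5
y(-9, (1 + 5)/(8 + f))**2 = (-5)**2 = 25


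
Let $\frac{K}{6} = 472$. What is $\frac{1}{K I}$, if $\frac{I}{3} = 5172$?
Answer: $\frac{1}{43941312} \approx 2.2758 \cdot 10^{-8}$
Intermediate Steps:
$K = 2832$ ($K = 6 \cdot 472 = 2832$)
$I = 15516$ ($I = 3 \cdot 5172 = 15516$)
$\frac{1}{K I} = \frac{1}{2832 \cdot 15516} = \frac{1}{43941312}$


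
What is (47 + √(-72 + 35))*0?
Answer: 0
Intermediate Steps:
(47 + √(-72 + 35))*0 = (47 + √(-37))*0 = (47 + I*√37)*0 = 0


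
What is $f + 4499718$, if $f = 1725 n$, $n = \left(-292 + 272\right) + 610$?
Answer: $5517468$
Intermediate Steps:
$n = 590$ ($n = -20 + 610 = 590$)
$f = 1017750$ ($f = 1725 \cdot 590 = 1017750$)
$f + 4499718 = 1017750 + 4499718 = 5517468$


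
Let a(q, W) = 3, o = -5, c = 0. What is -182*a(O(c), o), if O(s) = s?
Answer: -546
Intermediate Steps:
-182*a(O(c), o) = -182*3 = -546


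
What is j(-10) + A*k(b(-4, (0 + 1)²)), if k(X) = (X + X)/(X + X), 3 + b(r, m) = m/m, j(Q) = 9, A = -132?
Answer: -123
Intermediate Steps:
b(r, m) = -2 (b(r, m) = -3 + m/m = -3 + 1 = -2)
k(X) = 1 (k(X) = (2*X)/((2*X)) = (2*X)*(1/(2*X)) = 1)
j(-10) + A*k(b(-4, (0 + 1)²)) = 9 - 132*1 = 9 - 132 = -123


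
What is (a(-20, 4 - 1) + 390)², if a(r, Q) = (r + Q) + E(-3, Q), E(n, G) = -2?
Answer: 137641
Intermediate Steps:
a(r, Q) = -2 + Q + r (a(r, Q) = (r + Q) - 2 = (Q + r) - 2 = -2 + Q + r)
(a(-20, 4 - 1) + 390)² = ((-2 + (4 - 1) - 20) + 390)² = ((-2 + 3 - 20) + 390)² = (-19 + 390)² = 371² = 137641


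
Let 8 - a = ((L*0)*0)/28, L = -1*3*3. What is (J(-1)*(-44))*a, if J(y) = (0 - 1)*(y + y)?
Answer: -704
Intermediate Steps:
L = -9 (L = -3*3 = -9)
a = 8 (a = 8 - -9*0*0/28 = 8 - 0*0/28 = 8 - 0/28 = 8 - 1*0 = 8 + 0 = 8)
J(y) = -2*y
(J(-1)*(-44))*a = (-2*(-1)*(-44))*8 = (2*(-44))*8 = -88*8 = -704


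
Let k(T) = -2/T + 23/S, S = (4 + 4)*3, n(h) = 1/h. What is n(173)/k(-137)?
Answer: 3288/553427 ≈ 0.0059412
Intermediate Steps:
S = 24 (S = 8*3 = 24)
k(T) = 23/24 - 2/T (k(T) = -2/T + 23/24 = 23/24 - 2/T)
n(173)/k(-137) = 1/(173*(23/24 - 2/(-137))) = 1/(173*(23/24 - 2*(-1/137))) = 1/(173*(23/24 + 2/137)) = 1/(173*(3199/3288)) = (1/173)*(3288/3199) = 3288/553427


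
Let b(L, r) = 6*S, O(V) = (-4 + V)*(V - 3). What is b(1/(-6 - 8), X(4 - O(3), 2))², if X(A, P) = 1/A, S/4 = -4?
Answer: 9216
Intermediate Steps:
S = -16 (S = 4*(-4) = -16)
O(V) = (-4 + V)*(-3 + V)
b(L, r) = -96 (b(L, r) = 6*(-16) = -96)
b(1/(-6 - 8), X(4 - O(3), 2))² = (-96)² = 9216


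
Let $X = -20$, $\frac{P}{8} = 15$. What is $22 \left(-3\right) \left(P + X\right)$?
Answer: $-6600$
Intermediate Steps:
$P = 120$ ($P = 8 \cdot 15 = 120$)
$22 \left(-3\right) \left(P + X\right) = 22 \left(-3\right) \left(120 - 20\right) = \left(-66\right) 100 = -6600$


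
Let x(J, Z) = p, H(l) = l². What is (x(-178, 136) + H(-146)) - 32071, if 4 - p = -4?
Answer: -10747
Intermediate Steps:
p = 8 (p = 4 - 1*(-4) = 4 + 4 = 8)
x(J, Z) = 8
(x(-178, 136) + H(-146)) - 32071 = (8 + (-146)²) - 32071 = (8 + 21316) - 32071 = 21324 - 32071 = -10747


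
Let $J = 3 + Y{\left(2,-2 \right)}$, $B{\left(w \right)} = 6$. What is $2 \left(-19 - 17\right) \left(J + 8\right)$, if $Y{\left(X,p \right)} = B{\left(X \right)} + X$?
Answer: $-1368$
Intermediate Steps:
$Y{\left(X,p \right)} = 6 + X$
$J = 11$ ($J = 3 + \left(6 + 2\right) = 3 + 8 = 11$)
$2 \left(-19 - 17\right) \left(J + 8\right) = 2 \left(-19 - 17\right) \left(11 + 8\right) = 2 \left(-36\right) 19 = \left(-72\right) 19 = -1368$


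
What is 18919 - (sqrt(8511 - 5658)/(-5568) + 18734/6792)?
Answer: 64239557/3396 + sqrt(317)/1856 ≈ 18916.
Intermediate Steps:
18919 - (sqrt(8511 - 5658)/(-5568) + 18734/6792) = 18919 - (sqrt(2853)*(-1/5568) + 18734*(1/6792)) = 18919 - ((3*sqrt(317))*(-1/5568) + 9367/3396) = 18919 - (-sqrt(317)/1856 + 9367/3396) = 18919 - (9367/3396 - sqrt(317)/1856) = 18919 + (-9367/3396 + sqrt(317)/1856) = 64239557/3396 + sqrt(317)/1856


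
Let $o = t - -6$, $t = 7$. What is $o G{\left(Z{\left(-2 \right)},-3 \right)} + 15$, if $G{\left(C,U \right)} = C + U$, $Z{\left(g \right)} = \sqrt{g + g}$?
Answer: $-24 + 26 i \approx -24.0 + 26.0 i$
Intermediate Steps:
$Z{\left(g \right)} = \sqrt{2} \sqrt{g}$ ($Z{\left(g \right)} = \sqrt{2 g} = \sqrt{2} \sqrt{g}$)
$o = 13$ ($o = 7 - -6 = 7 + 6 = 13$)
$o G{\left(Z{\left(-2 \right)},-3 \right)} + 15 = 13 \left(\sqrt{2} \sqrt{-2} - 3\right) + 15 = 13 \left(\sqrt{2} i \sqrt{2} - 3\right) + 15 = 13 \left(2 i - 3\right) + 15 = 13 \left(-3 + 2 i\right) + 15 = \left(-39 + 26 i\right) + 15 = -24 + 26 i$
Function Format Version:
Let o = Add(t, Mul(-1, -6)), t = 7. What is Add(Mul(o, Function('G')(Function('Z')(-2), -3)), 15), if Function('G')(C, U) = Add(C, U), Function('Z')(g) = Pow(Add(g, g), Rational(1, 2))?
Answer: Add(-24, Mul(26, I)) ≈ Add(-24.000, Mul(26.000, I))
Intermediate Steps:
Function('Z')(g) = Mul(Pow(2, Rational(1, 2)), Pow(g, Rational(1, 2))) (Function('Z')(g) = Pow(Mul(2, g), Rational(1, 2)) = Mul(Pow(2, Rational(1, 2)), Pow(g, Rational(1, 2))))
o = 13 (o = Add(7, Mul(-1, -6)) = Add(7, 6) = 13)
Add(Mul(o, Function('G')(Function('Z')(-2), -3)), 15) = Add(Mul(13, Add(Mul(Pow(2, Rational(1, 2)), Pow(-2, Rational(1, 2))), -3)), 15) = Add(Mul(13, Add(Mul(Pow(2, Rational(1, 2)), Mul(I, Pow(2, Rational(1, 2)))), -3)), 15) = Add(Mul(13, Add(Mul(2, I), -3)), 15) = Add(Mul(13, Add(-3, Mul(2, I))), 15) = Add(Add(-39, Mul(26, I)), 15) = Add(-24, Mul(26, I))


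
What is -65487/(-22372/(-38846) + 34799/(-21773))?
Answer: 27694254463773/432348199 ≈ 64055.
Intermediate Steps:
-65487/(-22372/(-38846) + 34799/(-21773)) = -65487/(-22372*(-1/38846) + 34799*(-1/21773)) = -65487/(11186/19423 - 34799/21773) = -65487/(-432348199/422896979) = -65487*(-422896979/432348199) = 27694254463773/432348199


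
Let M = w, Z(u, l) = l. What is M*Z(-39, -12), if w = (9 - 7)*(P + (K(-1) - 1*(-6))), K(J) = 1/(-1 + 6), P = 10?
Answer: -1944/5 ≈ -388.80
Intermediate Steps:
K(J) = 1/5
w = 162/5 (w = (9 - 7)*(10 + (1/5 - 1*(-6))) = 2*(10 + (1/5 + 6)) = 2*(10 + 31/5) = 2*(81/5) = 162/5 ≈ 32.400)
M = 162/5 ≈ 32.400
M*Z(-39, -12) = (162/5)*(-12) = -1944/5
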